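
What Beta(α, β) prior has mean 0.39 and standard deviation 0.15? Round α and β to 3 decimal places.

α = 3.734, β = 5.840

σ² = 0.15² = 0.0225.
With s = α+β, Var = μ(1−μ)/(s+1), so s+1 = (0.39×0.61)/0.0225 = 10.5733 and s = 9.5733.
α = μs = 3.734, β = (1−μ)s = 5.840.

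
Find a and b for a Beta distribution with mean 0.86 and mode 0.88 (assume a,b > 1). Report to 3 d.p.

a = 32.680, b = 5.320

With s = a+b: μ = a/s and mode = (a−1)/(s−2). Eliminating a = μs,
μs − 1 = m(s−2) ⇒ s(μ−m) = 1−2m ⇒ s = -0.76/-0.02 = 38.0000.
So a = μs = 32.680, b = (1−μ)s = 5.320.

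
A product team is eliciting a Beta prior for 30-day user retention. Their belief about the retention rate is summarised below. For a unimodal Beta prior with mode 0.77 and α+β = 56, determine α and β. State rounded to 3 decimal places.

α = 42.580, β = 13.420

Since the density peak of Beta(α,β) is at (α−1)/(α+β−2),
α = 1 + 0.77(56−2) = 42.580 and β = 56 − 42.580 = 13.420.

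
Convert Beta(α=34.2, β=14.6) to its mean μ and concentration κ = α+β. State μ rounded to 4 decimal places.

μ = 0.7008, κ = 48.8

κ = α+β = 34.2+14.6 = 48.8; μ = α/κ = 34.2/48.8 = 0.7008.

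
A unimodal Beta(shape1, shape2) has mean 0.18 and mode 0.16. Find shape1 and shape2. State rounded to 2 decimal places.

shape1 = 6.12, shape2 = 27.88

Let s = shape1+shape2. Mean gives shape1 = μs = 0.18s; mode gives (shape1−1)/(s−2) = 0.16.
Substituting: 0.18s − 1 = 0.16(s−2) = 0.16s − 0.32, so 0.02s = 0.68 and s = 34.0000.
Then shape1 = 0.18×34.0000 = 6.12 and shape2 = s−shape1 = 27.88.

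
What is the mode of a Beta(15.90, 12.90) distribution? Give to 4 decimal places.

With α,β > 1, mode = (α−1)/(α+β−2) = 14.90/26.80 = 0.5560.

0.5560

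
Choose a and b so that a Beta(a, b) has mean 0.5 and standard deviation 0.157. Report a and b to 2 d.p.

First σ² = 0.024649. Setting a = μn, b = (1−μ)n with n = a+b,
μ(1−μ)/(n+1) = 0.024649 ⇒ n+1 = 0.25/0.024649 = 10.1424 ⇒ n = 9.1424.
Hence a = 0.5×9.1424 = 4.57, b = 0.5×9.1424 = 4.57.

a = 4.57, b = 4.57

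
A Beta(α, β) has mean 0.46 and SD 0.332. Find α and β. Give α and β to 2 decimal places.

Variance = 0.332² = 0.110224. The moment-matching identity α+β = μ(1−μ)/Var − 1 gives
α+β = 0.2484/0.110224 − 1 = 1.2536, so α = μ·1.2536 = 0.58 and β = (1−μ)·1.2536 = 0.68.

α = 0.58, β = 0.68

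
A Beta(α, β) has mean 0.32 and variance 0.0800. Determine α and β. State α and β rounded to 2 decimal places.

By moment matching, α+β = μ(1−μ)/σ² − 1 = (0.32·0.68)/0.0800 − 1 = 2.7200 − 1 = 1.7200.
Since α/(α+β) = μ, α = 0.32·1.7200 = 0.55 and β = 0.68·1.7200 = 1.17.

α = 0.55, β = 1.17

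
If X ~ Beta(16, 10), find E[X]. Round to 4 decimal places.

E[X] = α/(α+β) = 16/26 = 0.6154.

0.6154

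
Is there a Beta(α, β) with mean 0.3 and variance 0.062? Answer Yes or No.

For any Beta, Var(X) < E[X]·(1−E[X]).
Here μ(1−μ) = 0.3×0.7 = 0.21, and 0.062 < 0.21.

Yes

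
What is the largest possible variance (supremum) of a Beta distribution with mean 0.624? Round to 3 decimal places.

For fixed mean μ the Beta variance is μ(1−μ)/(α+β+1), increasing as α+β decreases.
Its least upper bound (not attained) is μ(1−μ) = 0.624·0.376 = 0.235.

0.235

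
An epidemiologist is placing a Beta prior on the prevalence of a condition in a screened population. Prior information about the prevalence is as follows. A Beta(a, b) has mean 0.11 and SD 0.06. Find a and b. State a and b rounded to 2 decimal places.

Variance = 0.06² = 0.0036. The moment-matching identity a+b = μ(1−μ)/Var − 1 gives
a+b = 0.0979/0.0036 − 1 = 26.1944, so a = μ·26.1944 = 2.88 and b = (1−μ)·26.1944 = 23.31.

a = 2.88, b = 23.31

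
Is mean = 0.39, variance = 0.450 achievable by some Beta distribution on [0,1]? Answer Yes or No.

No

A Beta with mean μ has variance μ(1−μ)/(α+β+1) < μ(1−μ).
Here μ(1−μ) = 0.39×0.61 = 0.2379, and 0.450 ≥ 0.2379.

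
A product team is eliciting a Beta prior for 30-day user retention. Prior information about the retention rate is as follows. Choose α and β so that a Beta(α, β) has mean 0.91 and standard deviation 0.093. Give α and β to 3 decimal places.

α = 7.707, β = 0.762

First σ² = 0.008649. Setting α = μn, β = (1−μ)n with n = α+β,
μ(1−μ)/(n+1) = 0.008649 ⇒ n+1 = 0.0819/0.008649 = 9.4693 ⇒ n = 8.4693.
Hence α = 0.91×8.4693 = 7.707, β = 0.09×8.4693 = 0.762.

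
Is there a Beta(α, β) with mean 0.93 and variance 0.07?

No

The Beta variance bound is σ² < μ(1−μ).
Here μ(1−μ) = 0.93×0.07 = 0.0651, and 0.07 ≥ 0.0651.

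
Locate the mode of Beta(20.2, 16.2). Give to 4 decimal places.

With α,β > 1, mode = (α−1)/(α+β−2) = 19.2/34.4 = 0.5581.

0.5581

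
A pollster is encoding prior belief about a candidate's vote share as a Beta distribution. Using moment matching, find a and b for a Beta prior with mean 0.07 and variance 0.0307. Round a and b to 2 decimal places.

a = 0.08, b = 1.04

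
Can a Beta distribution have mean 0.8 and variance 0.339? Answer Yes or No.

A Beta with mean μ has variance μ(1−μ)/(α+β+1) < μ(1−μ).
Here μ(1−μ) = 0.8×0.2 = 0.16, and 0.339 ≥ 0.16.

No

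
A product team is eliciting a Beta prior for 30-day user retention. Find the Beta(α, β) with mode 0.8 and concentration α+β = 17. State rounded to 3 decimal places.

α = 13.000, β = 4.000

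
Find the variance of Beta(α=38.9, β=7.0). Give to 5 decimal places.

α+β = 45.9 and αβ = 272.30, so Var = αβ/[(α+β)²(α+β+1)] = 272.30/98809.389 = 0.00276.

0.00276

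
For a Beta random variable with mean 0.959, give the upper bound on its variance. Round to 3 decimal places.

0.039

For fixed mean μ the Beta variance is μ(1−μ)/(α+β+1), increasing as α+β decreases.
Its least upper bound (not attained) is μ(1−μ) = 0.959·0.041 = 0.039.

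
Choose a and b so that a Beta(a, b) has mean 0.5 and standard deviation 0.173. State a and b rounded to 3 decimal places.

a = 3.677, b = 3.677

First σ² = 0.029929. Setting a = μn, b = (1−μ)n with n = a+b,
μ(1−μ)/(n+1) = 0.029929 ⇒ n+1 = 0.25/0.029929 = 8.3531 ⇒ n = 7.3531.
Hence a = 0.5×7.3531 = 3.677, b = 0.5×7.3531 = 3.677.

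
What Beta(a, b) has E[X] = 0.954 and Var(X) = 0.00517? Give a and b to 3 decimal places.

a = 7.144, b = 0.344

By moment matching, a+b = μ(1−μ)/σ² − 1 = (0.954·0.046)/0.00517 − 1 = 8.4882 − 1 = 7.4882.
Since a/(a+b) = μ, a = 0.954·7.4882 = 7.144 and b = 0.046·7.4882 = 0.344.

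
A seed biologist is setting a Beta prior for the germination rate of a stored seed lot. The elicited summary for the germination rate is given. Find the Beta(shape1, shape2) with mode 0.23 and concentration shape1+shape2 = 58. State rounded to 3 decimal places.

Mode = (shape1−1)/(κ−2) with κ = shape1+shape2, so shape1−1 = 0.23·56 = 12.880.
shape1 = 13.880; shape2 = κ − shape1 = 44.120.

shape1 = 13.880, shape2 = 44.120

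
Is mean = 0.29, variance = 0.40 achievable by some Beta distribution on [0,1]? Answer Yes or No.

For any Beta, Var(X) < E[X]·(1−E[X]).
Here μ(1−μ) = 0.29×0.71 = 0.2059, and 0.40 ≥ 0.2059.

No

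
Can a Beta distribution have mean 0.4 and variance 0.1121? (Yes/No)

A Beta with mean μ has variance μ(1−μ)/(α+β+1) < μ(1−μ).
Here μ(1−μ) = 0.4×0.6 = 0.24, and 0.1121 < 0.24.

Yes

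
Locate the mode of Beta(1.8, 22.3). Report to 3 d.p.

0.036

With α,β > 1, mode = (α−1)/(α+β−2) = 0.8/22.1 = 0.036.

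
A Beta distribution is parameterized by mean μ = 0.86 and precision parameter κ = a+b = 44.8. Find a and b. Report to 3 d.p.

Split κ in proportion μ : (1−μ): a = 0.86·44.8 = 38.528, b = 44.8 − 38.528 = 6.272.

a = 38.528, b = 6.272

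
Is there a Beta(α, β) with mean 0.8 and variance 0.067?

Yes

The Beta variance bound is σ² < μ(1−μ).
Here μ(1−μ) = 0.8×0.2 = 0.16, and 0.067 < 0.16.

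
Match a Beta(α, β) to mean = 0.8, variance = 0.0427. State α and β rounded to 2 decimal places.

α = 2.20, β = 0.55

Write ν = α+β; then α = μν and Var = μ(1−μ)/(ν+1).
ν = μ(1−μ)/Var − 1 = 0.16/0.0427 − 1 = 2.7471.
α = 0.8·2.7471 = 2.20, β = 0.2·2.7471 = 0.55.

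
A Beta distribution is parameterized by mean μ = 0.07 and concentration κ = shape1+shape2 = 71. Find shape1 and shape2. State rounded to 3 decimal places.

Split κ in proportion μ : (1−μ): shape1 = 0.07·71 = 4.970, shape2 = 71 − 4.970 = 66.030.

shape1 = 4.970, shape2 = 66.030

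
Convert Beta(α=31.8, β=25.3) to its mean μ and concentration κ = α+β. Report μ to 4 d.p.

κ = α+β = 31.8+25.3 = 57.1; μ = α/κ = 31.8/57.1 = 0.5569.

μ = 0.5569, κ = 57.1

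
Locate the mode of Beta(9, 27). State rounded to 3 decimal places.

With α,β > 1, mode = (α−1)/(α+β−2) = 8/34 = 0.235.

0.235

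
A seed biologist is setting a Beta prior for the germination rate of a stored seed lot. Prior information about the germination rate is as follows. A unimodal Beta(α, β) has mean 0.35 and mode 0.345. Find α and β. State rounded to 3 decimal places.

With s = α+β: μ = α/s and mode = (α−1)/(s−2). Eliminating α = μs,
μs − 1 = m(s−2) ⇒ s(μ−m) = 1−2m ⇒ s = 0.310/0.005 = 62.0000.
So α = μs = 21.700, β = (1−μ)s = 40.300.

α = 21.700, β = 40.300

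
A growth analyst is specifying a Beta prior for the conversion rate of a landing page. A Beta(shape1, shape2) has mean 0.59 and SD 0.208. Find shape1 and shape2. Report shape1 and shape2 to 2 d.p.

shape1 = 2.71, shape2 = 1.88

First σ² = 0.043264. Setting shape1 = μn, shape2 = (1−μ)n with n = shape1+shape2,
μ(1−μ)/(n+1) = 0.043264 ⇒ n+1 = 0.2419/0.043264 = 5.5913 ⇒ n = 4.5913.
Hence shape1 = 0.59×4.5913 = 2.71, shape2 = 0.41×4.5913 = 1.88.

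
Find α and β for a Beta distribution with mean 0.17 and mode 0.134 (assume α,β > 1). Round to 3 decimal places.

α = 3.457, β = 16.877

With s = α+β: μ = α/s and mode = (α−1)/(s−2). Eliminating α = μs,
μs − 1 = m(s−2) ⇒ s(μ−m) = 1−2m ⇒ s = 0.732/0.036 = 20.3333.
So α = μs = 3.457, β = (1−μ)s = 16.877.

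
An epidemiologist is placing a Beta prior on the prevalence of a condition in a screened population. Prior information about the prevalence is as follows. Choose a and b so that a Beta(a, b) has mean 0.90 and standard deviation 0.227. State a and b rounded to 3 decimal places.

First σ² = 0.051529. Setting a = μn, b = (1−μ)n with n = a+b,
μ(1−μ)/(n+1) = 0.051529 ⇒ n+1 = 0.0900/0.051529 = 1.7466 ⇒ n = 0.7466.
Hence a = 0.90×0.7466 = 0.672, b = 0.10×0.7466 = 0.075.

a = 0.672, b = 0.075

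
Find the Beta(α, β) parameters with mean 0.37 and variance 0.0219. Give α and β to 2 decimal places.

α = 3.57, β = 6.08

Write ν = α+β; then α = μν and Var = μ(1−μ)/(ν+1).
ν = μ(1−μ)/Var − 1 = 0.2331/0.0219 − 1 = 9.6438.
α = 0.37·9.6438 = 3.57, β = 0.63·9.6438 = 6.08.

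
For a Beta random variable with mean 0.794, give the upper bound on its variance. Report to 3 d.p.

For fixed mean μ the Beta variance is μ(1−μ)/(α+β+1), increasing as α+β decreases.
Its least upper bound (not attained) is μ(1−μ) = 0.794·0.206 = 0.164.

0.164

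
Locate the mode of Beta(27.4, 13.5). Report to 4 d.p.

With α,β > 1, mode = (α−1)/(α+β−2) = 26.4/38.9 = 0.6787.

0.6787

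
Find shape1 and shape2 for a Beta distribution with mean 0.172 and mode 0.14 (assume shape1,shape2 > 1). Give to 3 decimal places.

shape1 = 3.870, shape2 = 18.630

With s = shape1+shape2: μ = shape1/s and mode = (shape1−1)/(s−2). Eliminating shape1 = μs,
μs − 1 = m(s−2) ⇒ s(μ−m) = 1−2m ⇒ s = 0.72/0.032 = 22.5000.
So shape1 = μs = 3.870, shape2 = (1−μ)s = 18.630.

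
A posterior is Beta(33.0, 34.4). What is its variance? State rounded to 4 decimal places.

0.0037

Var = αβ/[(α+β)²(α+β+1)] = (33.0×34.4)/(67.4²×68.4) = 1135.20/310724.784 = 0.0037.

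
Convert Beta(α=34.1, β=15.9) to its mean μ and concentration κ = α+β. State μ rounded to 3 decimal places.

μ = 0.682, κ = 50.0

κ = α+β = 34.1+15.9 = 50.0; μ = α/κ = 34.1/50.0 = 0.682.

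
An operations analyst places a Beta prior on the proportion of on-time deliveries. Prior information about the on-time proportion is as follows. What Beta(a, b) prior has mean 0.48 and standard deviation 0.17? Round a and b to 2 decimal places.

a = 3.67, b = 3.97

σ² = 0.17² = 0.0289.
With s = a+b, Var = μ(1−μ)/(s+1), so s+1 = (0.48×0.52)/0.0289 = 8.6367 and s = 7.6367.
a = μs = 3.67, b = (1−μ)s = 3.97.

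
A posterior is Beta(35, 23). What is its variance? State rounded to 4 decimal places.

Var = αβ/[(α+β)²(α+β+1)] = (35×23)/(58²×59) = 805/198476 = 0.0041.

0.0041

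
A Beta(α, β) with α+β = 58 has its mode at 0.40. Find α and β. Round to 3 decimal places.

α = 23.400, β = 34.600

For α,β>1 the mode is (α−1)/(α+β−2), so α = mode·(κ−2)+1 = 0.40×56+1 = 23.400.
And β = (1−mode)·(κ−2)+1 = 0.60×56+1 = 34.600.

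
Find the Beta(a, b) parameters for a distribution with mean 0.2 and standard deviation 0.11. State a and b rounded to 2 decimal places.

a = 2.44, b = 9.78

First σ² = 0.0121. Setting a = μn, b = (1−μ)n with n = a+b,
μ(1−μ)/(n+1) = 0.0121 ⇒ n+1 = 0.16/0.0121 = 13.2231 ⇒ n = 12.2231.
Hence a = 0.2×12.2231 = 2.44, b = 0.8×12.2231 = 9.78.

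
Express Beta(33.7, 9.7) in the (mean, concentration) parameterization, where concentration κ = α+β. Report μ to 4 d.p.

μ = 0.7765, κ = 43.4

κ = α+β = 33.7+9.7 = 43.4; μ = α/κ = 33.7/43.4 = 0.7765.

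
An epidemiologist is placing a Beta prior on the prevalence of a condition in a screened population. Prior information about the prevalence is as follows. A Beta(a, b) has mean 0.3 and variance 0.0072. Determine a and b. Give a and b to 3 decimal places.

By moment matching, a+b = μ(1−μ)/σ² − 1 = (0.3·0.7)/0.0072 − 1 = 29.1667 − 1 = 28.1667.
Since a/(a+b) = μ, a = 0.3·28.1667 = 8.450 and b = 0.7·28.1667 = 19.717.

a = 8.450, b = 19.717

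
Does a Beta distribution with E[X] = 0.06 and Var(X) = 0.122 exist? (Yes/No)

The Beta variance bound is σ² < μ(1−μ).
Here μ(1−μ) = 0.06×0.94 = 0.0564, and 0.122 ≥ 0.0564.

No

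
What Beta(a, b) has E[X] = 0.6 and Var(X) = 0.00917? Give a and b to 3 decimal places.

a = 15.103, b = 10.069

By moment matching, a+b = μ(1−μ)/σ² − 1 = (0.6·0.4)/0.00917 − 1 = 26.1723 − 1 = 25.1723.
Since a/(a+b) = μ, a = 0.6·25.1723 = 15.103 and b = 0.4·25.1723 = 10.069.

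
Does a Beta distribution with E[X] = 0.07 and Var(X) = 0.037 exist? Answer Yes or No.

Yes

For any Beta, Var(X) < E[X]·(1−E[X]).
Here μ(1−μ) = 0.07×0.93 = 0.0651, and 0.037 < 0.0651.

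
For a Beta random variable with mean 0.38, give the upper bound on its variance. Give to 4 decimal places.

0.2356

For fixed mean μ the Beta variance is μ(1−μ)/(α+β+1), increasing as α+β decreases.
Its least upper bound (not attained) is μ(1−μ) = 0.38·0.62 = 0.2356.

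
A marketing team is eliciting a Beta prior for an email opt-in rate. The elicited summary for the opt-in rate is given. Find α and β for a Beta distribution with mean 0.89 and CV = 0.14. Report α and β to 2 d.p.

α = 4.72, β = 0.58

Var = (CV·μ)² = (0.14×0.89)² = 0.015525.
α+β = μ(1−μ)/Var − 1 = 0.0979/0.015525 − 1 = 5.3059.
Thus α = 0.89·5.3059 = 4.72 and β = 0.11·5.3059 = 0.58.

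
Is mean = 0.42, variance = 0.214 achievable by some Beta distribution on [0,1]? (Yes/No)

Yes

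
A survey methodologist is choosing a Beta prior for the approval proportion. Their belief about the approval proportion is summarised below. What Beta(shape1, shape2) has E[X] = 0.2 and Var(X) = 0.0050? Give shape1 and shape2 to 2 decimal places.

shape1 = 6.20, shape2 = 24.80

By moment matching, shape1+shape2 = μ(1−μ)/σ² − 1 = (0.2·0.8)/0.0050 − 1 = 32.0000 − 1 = 31.0000.
Since shape1/(shape1+shape2) = μ, shape1 = 0.2·31.0000 = 6.20 and shape2 = 0.8·31.0000 = 24.80.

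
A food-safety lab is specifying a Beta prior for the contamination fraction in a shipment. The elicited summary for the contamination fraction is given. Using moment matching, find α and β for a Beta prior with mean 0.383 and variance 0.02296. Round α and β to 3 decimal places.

Write ν = α+β; then α = μν and Var = μ(1−μ)/(ν+1).
ν = μ(1−μ)/Var − 1 = 0.236311/0.02296 − 1 = 9.2923.
α = 0.383·9.2923 = 3.559, β = 0.617·9.2923 = 5.733.

α = 3.559, β = 5.733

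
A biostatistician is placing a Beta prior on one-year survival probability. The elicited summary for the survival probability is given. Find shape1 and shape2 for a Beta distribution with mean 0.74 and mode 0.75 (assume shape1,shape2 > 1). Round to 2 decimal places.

shape1 = 37.00, shape2 = 13.00

With s = shape1+shape2: μ = shape1/s and mode = (shape1−1)/(s−2). Eliminating shape1 = μs,
μs − 1 = m(s−2) ⇒ s(μ−m) = 1−2m ⇒ s = -0.50/-0.01 = 50.0000.
So shape1 = μs = 37.00, shape2 = (1−μ)s = 13.00.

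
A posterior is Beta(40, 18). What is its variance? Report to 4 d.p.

0.0036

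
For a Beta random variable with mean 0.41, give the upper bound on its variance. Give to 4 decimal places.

0.2419

Var = μ(1−μ)/(α+β+1), which approaches μ(1−μ) as α+β → 0.
So the supremum is μ(1−μ) = 0.41×0.59 = 0.2419.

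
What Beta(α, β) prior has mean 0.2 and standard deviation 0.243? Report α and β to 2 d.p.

First σ² = 0.059049. Setting α = μn, β = (1−μ)n with n = α+β,
μ(1−μ)/(n+1) = 0.059049 ⇒ n+1 = 0.16/0.059049 = 2.7096 ⇒ n = 1.7096.
Hence α = 0.2×1.7096 = 0.34, β = 0.8×1.7096 = 1.37.

α = 0.34, β = 1.37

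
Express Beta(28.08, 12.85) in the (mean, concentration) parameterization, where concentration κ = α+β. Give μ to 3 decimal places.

κ = α+β = 28.08+12.85 = 40.93; μ = α/κ = 28.08/40.93 = 0.686.

μ = 0.686, κ = 40.93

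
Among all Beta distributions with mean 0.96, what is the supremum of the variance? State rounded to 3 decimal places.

0.038

For fixed mean μ the Beta variance is μ(1−μ)/(α+β+1), increasing as α+β decreases.
Its least upper bound (not attained) is μ(1−μ) = 0.96·0.04 = 0.038.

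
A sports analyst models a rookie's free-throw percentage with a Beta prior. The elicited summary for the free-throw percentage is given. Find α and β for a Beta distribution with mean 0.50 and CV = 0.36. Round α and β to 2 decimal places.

α = 3.36, β = 3.36

σ = CV·μ = 0.36×0.50 = 0.18000, so σ² = 0.032400.
s+1 = μ(1−μ)/σ² = 0.2500/0.032400 = 7.7160, so s = α+β = 6.7160.
α = μs = 3.36, β = (1−μ)s = 3.36.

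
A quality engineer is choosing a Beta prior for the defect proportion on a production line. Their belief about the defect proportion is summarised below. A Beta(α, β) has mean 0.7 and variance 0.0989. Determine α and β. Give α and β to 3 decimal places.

α = 0.786, β = 0.337

Write ν = α+β; then α = μν and Var = μ(1−μ)/(ν+1).
ν = μ(1−μ)/Var − 1 = 0.21/0.0989 − 1 = 1.1234.
α = 0.7·1.1234 = 0.786, β = 0.3·1.1234 = 0.337.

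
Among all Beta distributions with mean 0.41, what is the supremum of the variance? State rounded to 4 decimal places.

Var = μ(1−μ)/(α+β+1), which approaches μ(1−μ) as α+β → 0.
So the supremum is μ(1−μ) = 0.41×0.59 = 0.2419.

0.2419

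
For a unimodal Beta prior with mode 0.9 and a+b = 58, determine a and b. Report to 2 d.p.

For a,b>1 the mode is (a−1)/(a+b−2), so a = mode·(κ−2)+1 = 0.9×56+1 = 51.40.
And b = (1−mode)·(κ−2)+1 = 0.1×56+1 = 6.60.

a = 51.40, b = 6.60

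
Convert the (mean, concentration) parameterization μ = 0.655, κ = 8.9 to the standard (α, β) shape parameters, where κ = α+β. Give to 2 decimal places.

Split κ in proportion μ : (1−μ): α = 0.655·8.9 = 5.83, β = 8.9 − 5.83 = 3.07.

α = 5.83, β = 3.07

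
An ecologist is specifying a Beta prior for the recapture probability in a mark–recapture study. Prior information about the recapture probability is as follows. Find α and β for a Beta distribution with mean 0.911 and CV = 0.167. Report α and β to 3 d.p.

σ = CV·μ = 0.167×0.911 = 0.15214, so σ² = 0.023146.
s+1 = μ(1−μ)/σ² = 0.081079/0.023146 = 3.5030, so s = α+β = 2.5030.
α = μs = 2.280, β = (1−μ)s = 0.223.

α = 2.280, β = 0.223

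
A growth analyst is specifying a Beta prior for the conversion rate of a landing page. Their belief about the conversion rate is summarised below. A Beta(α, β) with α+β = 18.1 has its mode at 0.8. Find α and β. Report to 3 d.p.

Mode = (α−1)/(κ−2) with κ = α+β, so α−1 = 0.8·16.1 = 12.880.
α = 13.880; β = κ − α = 4.220.

α = 13.880, β = 4.220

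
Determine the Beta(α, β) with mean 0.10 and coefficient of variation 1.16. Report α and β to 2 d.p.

α = 0.57, β = 5.12

σ = CV·μ = 1.16×0.10 = 0.11600, so σ² = 0.013456.
s+1 = μ(1−μ)/σ² = 0.0900/0.013456 = 6.6885, so s = α+β = 5.6885.
α = μs = 0.57, β = (1−μ)s = 5.12.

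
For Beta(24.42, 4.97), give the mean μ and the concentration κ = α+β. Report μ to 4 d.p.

κ = α+β = 24.42+4.97 = 29.39; μ = α/κ = 24.42/29.39 = 0.8309.

μ = 0.8309, κ = 29.39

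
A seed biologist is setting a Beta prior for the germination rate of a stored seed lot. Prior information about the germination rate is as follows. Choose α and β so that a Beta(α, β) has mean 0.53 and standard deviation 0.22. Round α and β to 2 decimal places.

First σ² = 0.0484. Setting α = μn, β = (1−μ)n with n = α+β,
μ(1−μ)/(n+1) = 0.0484 ⇒ n+1 = 0.2491/0.0484 = 5.1467 ⇒ n = 4.1467.
Hence α = 0.53×4.1467 = 2.20, β = 0.47×4.1467 = 1.95.

α = 2.20, β = 1.95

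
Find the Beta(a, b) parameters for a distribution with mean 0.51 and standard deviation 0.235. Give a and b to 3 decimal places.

a = 1.798, b = 1.727

Variance = 0.235² = 0.055225. The moment-matching identity a+b = μ(1−μ)/Var − 1 gives
a+b = 0.2499/0.055225 − 1 = 3.5251, so a = μ·3.5251 = 1.798 and b = (1−μ)·3.5251 = 1.727.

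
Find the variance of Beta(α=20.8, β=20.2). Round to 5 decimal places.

0.00595

Var = αβ/[(α+β)²(α+β+1)] = (20.8×20.2)/(41.0²×42.0) = 420.16/70602.000 = 0.00595.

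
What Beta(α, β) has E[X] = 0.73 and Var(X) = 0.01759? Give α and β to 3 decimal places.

Let s = α+β. The Beta variance is μ(1−μ)/(s+1).
So s+1 = μ(1−μ)/σ² = (0.73×0.27)/0.01759 = 0.1971/0.01759 = 11.2052, giving s = 10.2052.
Then α = μs = 0.73×10.2052 = 7.450 and β = (1−μ)s = 0.27×10.2052 = 2.755.

α = 7.450, β = 2.755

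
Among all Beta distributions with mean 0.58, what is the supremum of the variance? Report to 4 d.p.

For fixed mean μ the Beta variance is μ(1−μ)/(α+β+1), increasing as α+β decreases.
Its least upper bound (not attained) is μ(1−μ) = 0.58·0.42 = 0.2436.

0.2436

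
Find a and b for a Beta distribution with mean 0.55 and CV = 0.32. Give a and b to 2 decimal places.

a = 3.84, b = 3.15

Var = (CV·μ)² = (0.32×0.55)² = 0.030976.
a+b = μ(1−μ)/Var − 1 = 0.2475/0.030976 − 1 = 6.9901.
Thus a = 0.55·6.9901 = 3.84 and b = 0.45·6.9901 = 3.15.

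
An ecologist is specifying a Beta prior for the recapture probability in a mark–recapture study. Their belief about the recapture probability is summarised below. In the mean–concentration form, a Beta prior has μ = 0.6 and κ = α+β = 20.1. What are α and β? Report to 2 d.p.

α = 12.06, β = 8.04

Split κ in proportion μ : (1−μ): α = 0.6·20.1 = 12.06, β = 20.1 − 12.06 = 8.04.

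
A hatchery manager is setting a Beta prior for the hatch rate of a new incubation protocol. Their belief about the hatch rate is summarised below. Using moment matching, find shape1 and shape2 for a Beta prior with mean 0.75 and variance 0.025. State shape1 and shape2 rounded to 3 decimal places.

shape1 = 4.875, shape2 = 1.625

Let s = shape1+shape2. The Beta variance is μ(1−μ)/(s+1).
So s+1 = μ(1−μ)/σ² = (0.75×0.25)/0.025 = 0.1875/0.025 = 7.5000, giving s = 6.5000.
Then shape1 = μs = 0.75×6.5000 = 4.875 and shape2 = (1−μ)s = 0.25×6.5000 = 1.625.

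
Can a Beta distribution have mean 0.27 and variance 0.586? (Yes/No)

The Beta variance bound is σ² < μ(1−μ).
Here μ(1−μ) = 0.27×0.73 = 0.1971, and 0.586 ≥ 0.1971.

No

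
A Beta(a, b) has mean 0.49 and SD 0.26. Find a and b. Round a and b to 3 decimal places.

Variance = 0.26² = 0.0676. The moment-matching identity a+b = μ(1−μ)/Var − 1 gives
a+b = 0.2499/0.0676 − 1 = 2.6967, so a = μ·2.6967 = 1.321 and b = (1−μ)·2.6967 = 1.375.

a = 1.321, b = 1.375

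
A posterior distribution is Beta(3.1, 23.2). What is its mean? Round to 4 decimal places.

0.1179

The Beta mean is α/(α+β) = 3.1/(3.1+23.2) = 0.1179.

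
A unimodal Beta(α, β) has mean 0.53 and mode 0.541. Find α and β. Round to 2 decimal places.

α = 3.95, β = 3.50

With s = α+β: μ = α/s and mode = (α−1)/(s−2). Eliminating α = μs,
μs − 1 = m(s−2) ⇒ s(μ−m) = 1−2m ⇒ s = -0.082/-0.011 = 7.4545.
So α = μs = 3.95, β = (1−μ)s = 3.50.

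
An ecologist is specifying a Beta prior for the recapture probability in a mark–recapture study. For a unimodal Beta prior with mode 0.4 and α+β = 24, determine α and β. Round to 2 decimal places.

Mode = (α−1)/(κ−2) with κ = α+β, so α−1 = 0.4·22 = 8.80.
α = 9.80; β = κ − α = 14.20.

α = 9.80, β = 14.20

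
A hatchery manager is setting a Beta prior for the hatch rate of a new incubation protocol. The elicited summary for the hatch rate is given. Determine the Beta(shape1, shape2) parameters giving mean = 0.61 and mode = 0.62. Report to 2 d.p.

shape1 = 14.64, shape2 = 9.36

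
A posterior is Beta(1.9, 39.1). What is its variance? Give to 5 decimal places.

Var = αβ/[(α+β)²(α+β+1)] = (1.9×39.1)/(41.0²×42.0) = 74.29/70602.000 = 0.00105.

0.00105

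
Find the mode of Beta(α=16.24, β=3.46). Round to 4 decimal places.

The density x^(α−1)(1−x)^(β−1) is maximised at (α−1)/(α+β−2) = 15.24/17.70 = 0.8610.

0.8610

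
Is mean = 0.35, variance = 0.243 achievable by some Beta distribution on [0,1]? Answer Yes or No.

A Beta with mean μ has variance μ(1−μ)/(α+β+1) < μ(1−μ).
Here μ(1−μ) = 0.35×0.65 = 0.2275, and 0.243 ≥ 0.2275.

No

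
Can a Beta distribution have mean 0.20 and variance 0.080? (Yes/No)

The Beta variance bound is σ² < μ(1−μ).
Here μ(1−μ) = 0.20×0.80 = 0.1600, and 0.080 < 0.1600.

Yes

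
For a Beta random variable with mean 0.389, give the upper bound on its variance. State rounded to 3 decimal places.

Var = μ(1−μ)/(α+β+1), which approaches μ(1−μ) as α+β → 0.
So the supremum is μ(1−μ) = 0.389×0.611 = 0.238.

0.238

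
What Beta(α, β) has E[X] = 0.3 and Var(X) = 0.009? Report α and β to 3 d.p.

α = 6.700, β = 15.633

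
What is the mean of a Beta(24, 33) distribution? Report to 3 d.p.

0.421

E[X] = α/(α+β) = 24/57 = 0.421.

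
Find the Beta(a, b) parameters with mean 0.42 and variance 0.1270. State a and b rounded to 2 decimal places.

a = 0.39, b = 0.53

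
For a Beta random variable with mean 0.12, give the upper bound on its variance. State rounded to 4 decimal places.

Var = μ(1−μ)/(α+β+1), which approaches μ(1−μ) as α+β → 0.
So the supremum is μ(1−μ) = 0.12×0.88 = 0.1056.

0.1056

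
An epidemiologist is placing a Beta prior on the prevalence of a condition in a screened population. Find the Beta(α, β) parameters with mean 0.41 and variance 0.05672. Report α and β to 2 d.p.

α = 1.34, β = 1.93

Write ν = α+β; then α = μν and Var = μ(1−μ)/(ν+1).
ν = μ(1−μ)/Var − 1 = 0.2419/0.05672 − 1 = 3.2648.
α = 0.41·3.2648 = 1.34, β = 0.59·3.2648 = 1.93.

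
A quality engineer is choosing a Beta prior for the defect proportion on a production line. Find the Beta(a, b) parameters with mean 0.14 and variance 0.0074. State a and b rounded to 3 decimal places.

a = 2.138, b = 13.132

By moment matching, a+b = μ(1−μ)/σ² − 1 = (0.14·0.86)/0.0074 − 1 = 16.2703 − 1 = 15.2703.
Since a/(a+b) = μ, a = 0.14·15.2703 = 2.138 and b = 0.86·15.2703 = 13.132.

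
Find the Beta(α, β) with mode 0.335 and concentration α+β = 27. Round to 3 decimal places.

α = 9.375, β = 17.625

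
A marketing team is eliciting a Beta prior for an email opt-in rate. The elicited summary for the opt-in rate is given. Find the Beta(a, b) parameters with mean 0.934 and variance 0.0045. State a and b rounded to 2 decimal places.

By moment matching, a+b = μ(1−μ)/σ² − 1 = (0.934·0.066)/0.0045 − 1 = 13.6987 − 1 = 12.6987.
Since a/(a+b) = μ, a = 0.934·12.6987 = 11.86 and b = 0.066·12.6987 = 0.84.

a = 11.86, b = 0.84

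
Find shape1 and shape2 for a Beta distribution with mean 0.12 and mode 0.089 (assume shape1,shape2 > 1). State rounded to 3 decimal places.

shape1 = 3.182, shape2 = 23.334

With s = shape1+shape2: μ = shape1/s and mode = (shape1−1)/(s−2). Eliminating shape1 = μs,
μs − 1 = m(s−2) ⇒ s(μ−m) = 1−2m ⇒ s = 0.822/0.031 = 26.5161.
So shape1 = μs = 3.182, shape2 = (1−μ)s = 23.334.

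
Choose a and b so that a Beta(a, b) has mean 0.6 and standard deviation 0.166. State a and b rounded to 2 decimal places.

a = 4.63, b = 3.08

σ² = 0.166² = 0.027556.
With s = a+b, Var = μ(1−μ)/(s+1), so s+1 = (0.6×0.4)/0.027556 = 8.7095 and s = 7.7095.
a = μs = 4.63, b = (1−μ)s = 3.08.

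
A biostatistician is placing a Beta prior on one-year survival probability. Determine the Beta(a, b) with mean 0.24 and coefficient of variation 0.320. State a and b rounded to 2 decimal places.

σ = CV·μ = 0.320×0.24 = 0.07680, so σ² = 0.005898.
s+1 = μ(1−μ)/σ² = 0.1824/0.005898 = 30.9245, so s = a+b = 29.9245.
a = μs = 7.18, b = (1−μ)s = 22.74.

a = 7.18, b = 22.74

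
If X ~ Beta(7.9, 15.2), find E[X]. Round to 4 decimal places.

E[X] = α/(α+β) = 7.9/23.1 = 0.3420.

0.3420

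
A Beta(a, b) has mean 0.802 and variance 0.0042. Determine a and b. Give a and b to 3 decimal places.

a = 29.520, b = 7.288

Write ν = a+b; then a = μν and Var = μ(1−μ)/(ν+1).
ν = μ(1−μ)/Var − 1 = 0.158796/0.0042 − 1 = 36.8086.
a = 0.802·36.8086 = 29.520, b = 0.198·36.8086 = 7.288.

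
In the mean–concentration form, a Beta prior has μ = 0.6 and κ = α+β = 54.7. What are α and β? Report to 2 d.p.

α = 32.82, β = 21.88

Split κ in proportion μ : (1−μ): α = 0.6·54.7 = 32.82, β = 54.7 − 32.82 = 21.88.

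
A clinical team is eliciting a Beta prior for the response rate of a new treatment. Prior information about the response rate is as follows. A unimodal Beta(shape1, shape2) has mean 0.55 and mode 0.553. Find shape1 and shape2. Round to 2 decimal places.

shape1 = 19.43, shape2 = 15.90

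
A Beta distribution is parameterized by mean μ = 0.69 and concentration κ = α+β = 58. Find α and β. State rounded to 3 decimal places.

α = μκ = 0.69×58 = 40.020 and β = (1−μ)κ = 0.31×58 = 17.980.

α = 40.020, β = 17.980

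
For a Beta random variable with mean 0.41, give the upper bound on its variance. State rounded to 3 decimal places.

Var = μ(1−μ)/(α+β+1), which approaches μ(1−μ) as α+β → 0.
So the supremum is μ(1−μ) = 0.41×0.59 = 0.242.

0.242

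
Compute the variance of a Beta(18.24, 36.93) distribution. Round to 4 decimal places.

0.0039

α+β = 55.17 and αβ = 673.6032, so Var = αβ/[(α+β)²(α+β+1)] = 673.6032/170966.252313 = 0.0039.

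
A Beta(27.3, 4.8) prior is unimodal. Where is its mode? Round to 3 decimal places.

The density x^(α−1)(1−x)^(β−1) is maximised at (α−1)/(α+β−2) = 26.3/30.1 = 0.874.

0.874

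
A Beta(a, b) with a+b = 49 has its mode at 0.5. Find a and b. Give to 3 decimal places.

a = 24.500, b = 24.500

For a,b>1 the mode is (a−1)/(a+b−2), so a = mode·(κ−2)+1 = 0.5×47+1 = 24.500.
And b = (1−mode)·(κ−2)+1 = 0.5×47+1 = 24.500.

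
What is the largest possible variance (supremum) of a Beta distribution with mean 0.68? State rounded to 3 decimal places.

Var = μ(1−μ)/(α+β+1), which approaches μ(1−μ) as α+β → 0.
So the supremum is μ(1−μ) = 0.68×0.32 = 0.218.

0.218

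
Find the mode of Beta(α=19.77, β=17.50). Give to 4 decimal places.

0.5322

The density x^(α−1)(1−x)^(β−1) is maximised at (α−1)/(α+β−2) = 18.77/35.27 = 0.5322.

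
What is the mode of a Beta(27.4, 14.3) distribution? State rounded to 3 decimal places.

The density x^(α−1)(1−x)^(β−1) is maximised at (α−1)/(α+β−2) = 26.4/39.7 = 0.665.

0.665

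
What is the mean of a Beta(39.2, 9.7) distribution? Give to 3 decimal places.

0.802

E[X] = α/(α+β) = 39.2/48.9 = 0.802.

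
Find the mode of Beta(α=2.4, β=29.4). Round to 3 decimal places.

0.047

The density x^(α−1)(1−x)^(β−1) is maximised at (α−1)/(α+β−2) = 1.4/29.8 = 0.047.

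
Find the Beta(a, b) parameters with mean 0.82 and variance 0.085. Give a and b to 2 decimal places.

a = 0.60, b = 0.13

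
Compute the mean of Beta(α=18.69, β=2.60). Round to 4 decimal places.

0.8779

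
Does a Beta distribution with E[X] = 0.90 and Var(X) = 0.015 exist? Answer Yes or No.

For any Beta, Var(X) < E[X]·(1−E[X]).
Here μ(1−μ) = 0.90×0.10 = 0.0900, and 0.015 < 0.0900.

Yes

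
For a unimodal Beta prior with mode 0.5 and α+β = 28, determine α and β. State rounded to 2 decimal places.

Mode = (α−1)/(κ−2) with κ = α+β, so α−1 = 0.5·26 = 13.00.
α = 14.00; β = κ − α = 14.00.

α = 14.00, β = 14.00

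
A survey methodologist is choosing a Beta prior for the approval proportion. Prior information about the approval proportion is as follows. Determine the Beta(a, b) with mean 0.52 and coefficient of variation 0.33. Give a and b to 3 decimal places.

σ = CV·μ = 0.33×0.52 = 0.17160, so σ² = 0.029447.
s+1 = μ(1−μ)/σ² = 0.2496/0.029447 = 8.4764, so s = a+b = 7.4764.
a = μs = 3.888, b = (1−μ)s = 3.589.

a = 3.888, b = 3.589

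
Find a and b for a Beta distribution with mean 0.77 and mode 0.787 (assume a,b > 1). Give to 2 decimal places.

Let s = a+b. Mean gives a = μs = 0.77s; mode gives (a−1)/(s−2) = 0.787.
Substituting: 0.77s − 1 = 0.787(s−2) = 0.787s − 1.574, so -0.017s = -0.574 and s = 33.7647.
Then a = 0.77×33.7647 = 26.00 and b = s−a = 7.77.

a = 26.00, b = 7.77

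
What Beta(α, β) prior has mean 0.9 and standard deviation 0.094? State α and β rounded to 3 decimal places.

α = 8.267, β = 0.919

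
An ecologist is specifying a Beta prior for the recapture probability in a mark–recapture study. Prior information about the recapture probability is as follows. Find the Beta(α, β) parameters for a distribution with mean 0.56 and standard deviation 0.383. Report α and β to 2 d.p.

α = 0.38, β = 0.30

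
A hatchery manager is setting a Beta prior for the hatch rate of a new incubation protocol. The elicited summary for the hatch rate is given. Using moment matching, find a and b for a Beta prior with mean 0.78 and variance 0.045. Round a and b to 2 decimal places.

By moment matching, a+b = μ(1−μ)/σ² − 1 = (0.78·0.22)/0.045 − 1 = 3.8133 − 1 = 2.8133.
Since a/(a+b) = μ, a = 0.78·2.8133 = 2.19 and b = 0.22·2.8133 = 0.62.

a = 2.19, b = 0.62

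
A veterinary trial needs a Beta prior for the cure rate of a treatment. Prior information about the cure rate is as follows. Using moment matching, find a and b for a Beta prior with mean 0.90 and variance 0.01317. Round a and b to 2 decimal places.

a = 5.25, b = 0.58

Let s = a+b. The Beta variance is μ(1−μ)/(s+1).
So s+1 = μ(1−μ)/σ² = (0.90×0.10)/0.01317 = 0.0900/0.01317 = 6.8337, giving s = 5.8337.
Then a = μs = 0.90×5.8337 = 5.25 and b = (1−μ)s = 0.10×5.8337 = 0.58.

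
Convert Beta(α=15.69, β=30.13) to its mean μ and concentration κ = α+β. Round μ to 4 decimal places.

μ = 0.3424, κ = 45.82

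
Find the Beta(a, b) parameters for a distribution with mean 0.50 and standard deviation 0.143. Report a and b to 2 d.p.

Variance = 0.143² = 0.020449. The moment-matching identity a+b = μ(1−μ)/Var − 1 gives
a+b = 0.2500/0.020449 − 1 = 11.2255, so a = μ·11.2255 = 5.61 and b = (1−μ)·11.2255 = 5.61.

a = 5.61, b = 5.61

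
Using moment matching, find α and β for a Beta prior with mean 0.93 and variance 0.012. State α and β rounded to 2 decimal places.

α = 4.12, β = 0.31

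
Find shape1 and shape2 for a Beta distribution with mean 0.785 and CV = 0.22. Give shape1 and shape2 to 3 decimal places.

shape1 = 3.657, shape2 = 1.002

Var = (CV·μ)² = (0.22×0.785)² = 0.029825.
shape1+shape2 = μ(1−μ)/Var − 1 = 0.168775/0.029825 − 1 = 4.6588.
Thus shape1 = 0.785·4.6588 = 3.657 and shape2 = 0.215·4.6588 = 1.002.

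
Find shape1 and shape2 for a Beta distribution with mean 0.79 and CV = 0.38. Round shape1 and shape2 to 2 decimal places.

shape1 = 0.66, shape2 = 0.18

σ = CV·μ = 0.38×0.79 = 0.30020, so σ² = 0.090120.
s+1 = μ(1−μ)/σ² = 0.1659/0.090120 = 1.8409, so s = shape1+shape2 = 0.8409.
shape1 = μs = 0.66, shape2 = (1−μ)s = 0.18.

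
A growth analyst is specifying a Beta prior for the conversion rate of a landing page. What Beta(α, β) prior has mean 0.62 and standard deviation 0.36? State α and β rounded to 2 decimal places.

α = 0.51, β = 0.31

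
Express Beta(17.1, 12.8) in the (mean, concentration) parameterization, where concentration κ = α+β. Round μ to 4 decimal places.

μ = 0.5719, κ = 29.9

κ = α+β = 17.1+12.8 = 29.9; μ = α/κ = 17.1/29.9 = 0.5719.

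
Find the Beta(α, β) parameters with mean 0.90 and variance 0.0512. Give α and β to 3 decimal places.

Write ν = α+β; then α = μν and Var = μ(1−μ)/(ν+1).
ν = μ(1−μ)/Var − 1 = 0.0900/0.0512 − 1 = 0.7578.
α = 0.90·0.7578 = 0.682, β = 0.10·0.7578 = 0.076.

α = 0.682, β = 0.076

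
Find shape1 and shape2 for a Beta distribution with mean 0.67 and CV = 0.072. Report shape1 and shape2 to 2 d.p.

shape1 = 62.99, shape2 = 31.02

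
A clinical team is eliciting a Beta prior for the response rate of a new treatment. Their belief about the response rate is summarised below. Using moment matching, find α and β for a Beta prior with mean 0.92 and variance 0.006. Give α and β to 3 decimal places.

By moment matching, α+β = μ(1−μ)/σ² − 1 = (0.92·0.08)/0.006 − 1 = 12.2667 − 1 = 11.2667.
Since α/(α+β) = μ, α = 0.92·11.2667 = 10.365 and β = 0.08·11.2667 = 0.901.

α = 10.365, β = 0.901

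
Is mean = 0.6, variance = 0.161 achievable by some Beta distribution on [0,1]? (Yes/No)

The Beta variance bound is σ² < μ(1−μ).
Here μ(1−μ) = 0.6×0.4 = 0.24, and 0.161 < 0.24.

Yes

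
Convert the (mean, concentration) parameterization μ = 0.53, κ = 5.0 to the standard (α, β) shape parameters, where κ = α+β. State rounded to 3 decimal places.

α = 2.650, β = 2.350

Split κ in proportion μ : (1−μ): α = 0.53·5.0 = 2.650, β = 5.0 − 2.650 = 2.350.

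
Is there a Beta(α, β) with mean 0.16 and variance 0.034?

Yes

For any Beta, Var(X) < E[X]·(1−E[X]).
Here μ(1−μ) = 0.16×0.84 = 0.1344, and 0.034 < 0.1344.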